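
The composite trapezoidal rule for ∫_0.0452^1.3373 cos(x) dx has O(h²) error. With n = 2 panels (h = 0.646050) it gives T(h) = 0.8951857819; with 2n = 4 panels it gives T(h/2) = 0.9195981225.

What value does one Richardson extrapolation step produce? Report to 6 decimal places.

Order 2 gives 2^r = 4 and 2^r − 1 = 3.
Top: 4(0.9195981225) − (0.8951857819) = 2.7832067081
Divide by 2^2 − 1 = 3.
So the Richardson estimate is 0.9277355694.

0.927736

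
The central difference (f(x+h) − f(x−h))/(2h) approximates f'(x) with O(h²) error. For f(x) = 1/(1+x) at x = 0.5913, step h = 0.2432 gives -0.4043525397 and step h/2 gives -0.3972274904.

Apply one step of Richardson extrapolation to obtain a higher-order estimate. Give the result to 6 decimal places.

-0.394852

r = 2, so 2^r = 4.
4*(-0.3972274904) = -1.5889099616; subtract (-0.4043525397) → -1.1845574219
(4*(-0.3972274904) − (-0.4043525397))/(4 − 1) = -0.3948524740
Shift from A(h/2): +0.0023750164.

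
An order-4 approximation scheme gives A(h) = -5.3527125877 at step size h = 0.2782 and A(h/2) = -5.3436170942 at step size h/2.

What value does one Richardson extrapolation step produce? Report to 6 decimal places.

-5.343011

Error is O(h^4); halving h shrinks it by 2^4 = 16.
16·(-5.3436170942) = -85.4978735072; subtract (-5.3527125877) → -80.1451609195
Divide by 2^4 − 1 = 15.
R = (-80.1451609195)/15 = -5.3430107280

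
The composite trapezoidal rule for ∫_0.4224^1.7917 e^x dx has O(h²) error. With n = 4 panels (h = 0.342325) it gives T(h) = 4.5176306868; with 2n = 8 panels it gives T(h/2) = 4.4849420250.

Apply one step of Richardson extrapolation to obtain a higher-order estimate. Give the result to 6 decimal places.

Order 2 gives 2^r = 4 and 2^r − 1 = 3.
Difference of the inputs: 4.4849420250 − 4.5176306868 = -0.0326886618
Correction (A(h/2) − A(h))/(4 − 1) = (-0.0326886618)/3 = -0.0108962206
R = A(h/2) + (A(h/2) − A(h))/3 = 4.4849420250 − 0.0108962206 = 4.4740458044

4.474046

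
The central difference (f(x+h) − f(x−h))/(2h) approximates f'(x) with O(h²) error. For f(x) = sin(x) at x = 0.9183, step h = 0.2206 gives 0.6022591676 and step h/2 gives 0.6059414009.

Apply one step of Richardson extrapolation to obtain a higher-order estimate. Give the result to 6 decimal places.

r = 2: numerator weight 4, denominator 3.
Top: 4(0.6059414009) − (0.6022591676) = 1.8215064360
Divide by 2^2 − 1 = 3.
So the Richardson estimate is 0.6071688120.

0.607169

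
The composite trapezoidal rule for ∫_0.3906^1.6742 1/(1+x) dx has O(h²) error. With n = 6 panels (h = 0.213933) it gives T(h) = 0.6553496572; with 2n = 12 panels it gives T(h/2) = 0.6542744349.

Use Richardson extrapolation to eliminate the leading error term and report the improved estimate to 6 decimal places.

0.653916

Method order is 2; weight 2^2 = 4.
4×0.6542744349 = 2.6170977396; 2.6170977396 − 0.6553496572 = 1.9617480824
(4×0.6542744349 − 0.6553496572)/(4 − 1) = 0.6539160275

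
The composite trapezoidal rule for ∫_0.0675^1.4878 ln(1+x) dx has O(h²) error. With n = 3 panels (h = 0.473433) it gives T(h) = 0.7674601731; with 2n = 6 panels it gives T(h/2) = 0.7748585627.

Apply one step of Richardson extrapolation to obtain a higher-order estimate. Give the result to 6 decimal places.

0.777325

Method order is 2; weight 2^2 = 4.
A(h/2) − A(h) = 0.7748585627 − 0.7674601731 = 0.0073983896
Correction (A(h/2) − A(h))/(4 − 1) = 0.0073983896/3 = 0.0024661299
R = A(h/2) + (A(h/2) − A(h))/3 = 0.7748585627 + 0.0024661299 = 0.7773246926
Correction |R − A(h/2)| = 2.466e-03; gap |A(h/2) − A(h)| = 7.398e-03.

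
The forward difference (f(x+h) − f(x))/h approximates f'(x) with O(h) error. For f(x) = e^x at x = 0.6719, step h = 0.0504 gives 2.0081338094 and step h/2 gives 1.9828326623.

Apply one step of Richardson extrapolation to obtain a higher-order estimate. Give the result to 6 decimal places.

Error is O(h^1); halving h shrinks it by 2^1 = 2.
2^1*A(h/2) = 3.9656653246; minus A(h) gives 1.9575315152.
Denominator 2 − 1 = 1.
Extrapolated: 1.9575315152 / 1 = 1.9575315152

1.957532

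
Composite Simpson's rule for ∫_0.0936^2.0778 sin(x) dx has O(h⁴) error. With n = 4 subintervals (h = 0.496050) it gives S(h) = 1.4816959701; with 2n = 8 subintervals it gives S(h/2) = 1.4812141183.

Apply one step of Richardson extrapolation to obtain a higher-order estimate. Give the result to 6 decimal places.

1.481182

r = 4, so 2^r = 16.
16*1.4812141183 − 1.4816959701 = 22.2177299227
22.2177299227 ÷ 15 = 1.4811819948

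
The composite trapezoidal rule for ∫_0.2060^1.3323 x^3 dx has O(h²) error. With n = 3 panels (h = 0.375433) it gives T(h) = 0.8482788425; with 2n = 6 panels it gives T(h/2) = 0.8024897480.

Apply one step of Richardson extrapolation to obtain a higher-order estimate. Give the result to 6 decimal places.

0.787227

r = 2: numerator weight 4, denominator 3.
Weighted: 3.2099589920 − 0.8482788425 = 2.3616801495
Extrapolated: 2.3616801495 / 3 = 0.7872267165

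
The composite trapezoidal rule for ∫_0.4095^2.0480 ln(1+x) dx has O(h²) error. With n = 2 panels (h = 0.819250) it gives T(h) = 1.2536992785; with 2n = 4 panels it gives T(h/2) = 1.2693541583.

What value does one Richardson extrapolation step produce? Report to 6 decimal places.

1.274572

r = 2: numerator weight 4, denominator 3.
4·1.2693541583 − 1.2536992785 = 3.8237173547
Divide by 2^2 − 1 = 3.
R = 3.8237173547/3 = 1.2745724516
Correction |R − A(h/2)| = 5.218e-03; gap |A(h/2) − A(h)| = 1.565e-02.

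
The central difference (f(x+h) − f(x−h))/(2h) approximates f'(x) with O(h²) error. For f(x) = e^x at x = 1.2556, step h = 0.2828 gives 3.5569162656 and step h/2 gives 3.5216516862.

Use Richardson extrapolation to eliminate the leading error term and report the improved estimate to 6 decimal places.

3.509897

Error is O(h^2); halving h shrinks it by 2^2 = 4.
Weighted: 14.0866067448 − 3.5569162656 = 10.5296904792
Denominator 4 − 1 = 3.
R = 10.5296904792/3 = 3.5098968264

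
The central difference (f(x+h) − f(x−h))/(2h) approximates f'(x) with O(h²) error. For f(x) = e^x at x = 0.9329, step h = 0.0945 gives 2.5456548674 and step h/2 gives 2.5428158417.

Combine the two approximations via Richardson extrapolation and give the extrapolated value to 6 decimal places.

Error is O(h^2); halving h shrinks it by 2^2 = 4.
Difference of the inputs: 2.5428158417 − 2.5456548674 = -0.0028390257
Correction (A(h/2) − A(h))/(4 − 1) = (-0.0028390257)/3 = -0.0009463419
R = A(h/2) + (A(h/2) − A(h))/3 = 2.5428158417 − 0.0009463419 = 2.5418694998

2.541869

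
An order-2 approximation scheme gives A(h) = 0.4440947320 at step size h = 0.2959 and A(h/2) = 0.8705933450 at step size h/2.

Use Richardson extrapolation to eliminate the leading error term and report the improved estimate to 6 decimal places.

1.012760

Order 2 gives 2^r = 4 and 2^r − 1 = 3.
4·0.8705933450 − 0.4440947320 = 3.0382786480
Divide by 2^2 − 1 = 3.
Extrapolated: 3.0382786480 / 3 = 1.0127595493
Correction |R − A(h/2)| = 1.422e-01; gap |A(h/2) − A(h)| = 4.265e-01.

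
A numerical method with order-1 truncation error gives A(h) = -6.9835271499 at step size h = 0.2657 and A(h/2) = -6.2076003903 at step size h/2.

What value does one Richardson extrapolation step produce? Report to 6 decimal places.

-5.431674

With r = 1 the leading error scales as h^1, so the weight is 2^1 = 2.
2×(-6.2076003903) = -12.4152007806; subtract (-6.9835271499) → -5.4316736307
Extrapolated: (-5.4316736307) / 1 = -5.4316736307
Shift from A(h/2): +0.7759267596.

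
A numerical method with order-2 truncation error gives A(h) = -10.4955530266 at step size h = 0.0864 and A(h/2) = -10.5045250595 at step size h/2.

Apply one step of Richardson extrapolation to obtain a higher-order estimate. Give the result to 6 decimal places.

-10.507516

r = 2: numerator weight 4, denominator 3.
Weighted: (-42.0181002380) − (-10.4955530266) = -31.5225472114
Denominator 4 − 1 = 3.
Result: -10.5075157371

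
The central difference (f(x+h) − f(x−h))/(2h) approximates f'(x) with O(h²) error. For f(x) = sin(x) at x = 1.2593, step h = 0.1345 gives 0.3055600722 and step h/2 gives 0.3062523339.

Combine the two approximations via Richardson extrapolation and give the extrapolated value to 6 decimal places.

0.306483

Method order is 2; weight 2^2 = 4.
4*0.3062523339 = 1.2250093356; subtract 0.3055600722 → 0.9194492634
Divide by 2^2 − 1 = 3.
Extrapolated: 0.9194492634 / 3 = 0.3064830878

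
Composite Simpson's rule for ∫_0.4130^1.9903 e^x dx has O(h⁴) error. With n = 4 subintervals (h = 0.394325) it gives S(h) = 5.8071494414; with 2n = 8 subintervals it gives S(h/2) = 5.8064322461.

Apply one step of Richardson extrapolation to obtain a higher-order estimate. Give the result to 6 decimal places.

5.806384

Method order is 4; weight 2^4 = 16.
Top: 16(5.8064322461) − (5.8071494414) = 87.0957664962
R = 87.0957664962/15 = 5.8063844331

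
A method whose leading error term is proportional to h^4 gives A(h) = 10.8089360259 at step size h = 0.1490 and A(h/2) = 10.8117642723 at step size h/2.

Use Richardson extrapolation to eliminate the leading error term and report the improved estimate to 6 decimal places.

10.811953

r = 4, so 2^r = 16.
Numerator 16*A(h/2) − A(h) = 16*10.8117642723 − 10.8089360259 = 162.1792923309
Denominator 16 − 1 = 15.
(16*10.8117642723 − 10.8089360259)/(16 − 1) = 10.8119528221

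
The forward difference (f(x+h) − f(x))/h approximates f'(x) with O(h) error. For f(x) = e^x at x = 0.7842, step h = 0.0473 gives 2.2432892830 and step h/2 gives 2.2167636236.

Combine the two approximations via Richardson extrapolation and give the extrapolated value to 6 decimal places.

Leading term ∝ h^1; use weight 2 = 2^1.
2·2.2167636236 = 4.4335272472; subtract 2.2432892830 → 2.1902379642
R = 2.1902379642/1 = 2.1902379642
Gap between inputs: 2.653e-02; correction applied: −0.0265256594.

2.190238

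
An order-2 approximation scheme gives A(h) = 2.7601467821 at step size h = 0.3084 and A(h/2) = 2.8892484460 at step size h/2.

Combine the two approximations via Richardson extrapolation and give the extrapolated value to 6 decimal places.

r = 2, so 2^r = 4.
Weighted: 11.5569937840 − 2.7601467821 = 8.7968470019
Divide by 2^2 − 1 = 3.
(4·2.8892484460 − 2.7601467821)/(4 − 1) = 2.9322823340
Shift from A(h/2): +0.0430338880.

2.932282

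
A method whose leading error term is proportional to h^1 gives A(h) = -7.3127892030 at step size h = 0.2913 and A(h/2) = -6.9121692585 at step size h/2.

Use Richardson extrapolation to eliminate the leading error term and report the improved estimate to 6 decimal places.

r = 1: numerator weight 2, denominator 1.
Top: 2(-6.9121692585) − (-7.3127892030) = -6.5115493140
R = (-6.5115493140)/1 = -6.5115493140

-6.511549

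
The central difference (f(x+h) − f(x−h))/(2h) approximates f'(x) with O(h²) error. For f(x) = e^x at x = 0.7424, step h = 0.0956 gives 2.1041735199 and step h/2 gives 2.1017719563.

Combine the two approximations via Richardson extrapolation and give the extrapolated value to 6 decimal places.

r = 2: numerator weight 4, denominator 3.
Difference of the inputs: 2.1017719563 − 2.1041735199 = -0.0024015636
Correction (A(h/2) − A(h))/(4 − 1) = (-0.0024015636)/3 = -0.0008005212
R = 2.1017719563 − 0.0008005212 = 2.1009714351

2.100971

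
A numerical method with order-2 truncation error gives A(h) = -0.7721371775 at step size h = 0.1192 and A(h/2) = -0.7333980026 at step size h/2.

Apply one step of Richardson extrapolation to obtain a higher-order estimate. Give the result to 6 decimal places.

r = 2, so 2^r = 4.
Weighted: (-2.9335920104) − (-0.7721371775) = -2.1614548329
Denominator 4 − 1 = 3.
R = (-2.1614548329)/3 = -0.7204849443
Shift from A(h/2): +0.0129130583.

-0.720485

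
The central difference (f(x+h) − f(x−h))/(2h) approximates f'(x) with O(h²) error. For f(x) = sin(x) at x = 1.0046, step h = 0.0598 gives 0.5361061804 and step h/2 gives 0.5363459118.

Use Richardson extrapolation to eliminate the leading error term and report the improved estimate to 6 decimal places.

0.536426

The method has order 2: 2^2 = 4.
Difference of the inputs: 0.5363459118 − 0.5361061804 = 0.0002397314
Divide by 2^2 − 1 = 3: 0.0002397314/3 = 0.0000799105
R = A(h/2) + (A(h/2) − A(h))/3 = 0.5363459118 + 0.0000799105 = 0.5364258223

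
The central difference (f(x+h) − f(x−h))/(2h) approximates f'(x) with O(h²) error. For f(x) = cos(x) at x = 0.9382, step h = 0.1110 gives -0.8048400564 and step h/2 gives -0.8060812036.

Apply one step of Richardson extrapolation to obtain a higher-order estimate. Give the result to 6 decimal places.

-0.806495

Leading term ∝ h^2; use weight 4 = 2^2.
4·(-0.8060812036) = -3.2243248144; (-3.2243248144) − (-0.8048400564) = -2.4194847580
R = (-2.4194847580)/3 = -0.8064949193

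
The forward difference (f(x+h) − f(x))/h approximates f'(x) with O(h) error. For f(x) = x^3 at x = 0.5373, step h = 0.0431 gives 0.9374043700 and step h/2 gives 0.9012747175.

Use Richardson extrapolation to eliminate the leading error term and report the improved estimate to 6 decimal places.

Error is O(h^1); halving h shrinks it by 2^1 = 2.
2×0.9012747175 = 1.8025494350; 1.8025494350 − 0.9374043700 = 0.8651450650
(2×0.9012747175 − 0.9374043700)/(2 − 1) = 0.8651450650
Correction |R − A(h/2)| = 3.613e-02; gap |A(h/2) − A(h)| = 3.613e-02.

0.865145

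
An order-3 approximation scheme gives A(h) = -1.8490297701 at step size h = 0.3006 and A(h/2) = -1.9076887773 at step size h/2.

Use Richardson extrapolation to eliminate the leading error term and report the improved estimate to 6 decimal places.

-1.916069

r = 3: numerator weight 8, denominator 7.
Top: 8(-1.9076887773) − (-1.8490297701) = -13.4124804483
(-13.4124804483) ÷ 7 = -1.9160686355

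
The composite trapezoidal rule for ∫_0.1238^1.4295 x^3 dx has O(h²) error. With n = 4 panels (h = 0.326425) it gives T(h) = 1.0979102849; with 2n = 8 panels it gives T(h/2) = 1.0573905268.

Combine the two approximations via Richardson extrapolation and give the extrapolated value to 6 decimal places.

1.043884

r = 2, so 2^r = 4.
4 × 1.0573905268 = 4.2295621072; 4.2295621072 − 1.0979102849 = 3.1316518223
Denominator 4 − 1 = 3.
R = 3.1316518223/3 = 1.0438839408
Gap between inputs: 4.052e-02; correction applied: −0.0135065860.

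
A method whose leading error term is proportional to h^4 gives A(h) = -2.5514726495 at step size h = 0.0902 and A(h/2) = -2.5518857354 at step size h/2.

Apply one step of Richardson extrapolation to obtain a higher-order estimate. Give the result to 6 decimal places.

Leading term ∝ h^4; use weight 16 = 2^4.
Top: 16(-2.5518857354) − (-2.5514726495) = -38.2786991169
Denominator 16 − 1 = 15.
(16 × (-2.5518857354) − (-2.5514726495))/(16 − 1) = -2.5519132745

-2.551913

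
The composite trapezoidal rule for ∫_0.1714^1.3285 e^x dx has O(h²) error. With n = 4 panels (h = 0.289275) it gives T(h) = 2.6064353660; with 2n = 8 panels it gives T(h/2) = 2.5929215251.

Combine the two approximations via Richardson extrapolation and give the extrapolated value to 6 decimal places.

r = 2: numerator weight 4, denominator 3.
Difference of the inputs: 2.5929215251 − 2.6064353660 = -0.0135138409
Correction (A(h/2) − A(h))/(4 − 1) = (-0.0135138409)/3 = -0.0045046136
R = A(h/2) + (A(h/2) − A(h))/3 = 2.5929215251 − 0.0045046136 = 2.5884169115
Gap between inputs: 1.351e-02; correction applied: −0.0045046136.

2.588417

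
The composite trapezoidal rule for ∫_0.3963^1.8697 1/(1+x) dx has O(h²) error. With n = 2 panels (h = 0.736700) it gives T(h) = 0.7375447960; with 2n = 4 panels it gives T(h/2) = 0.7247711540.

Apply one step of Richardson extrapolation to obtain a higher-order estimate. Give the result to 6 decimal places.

0.720513

r = 2: numerator weight 4, denominator 3.
4*0.7247711540 − 0.7375447960 = 2.1615398200
Extrapolated: 2.1615398200 / 3 = 0.7205132733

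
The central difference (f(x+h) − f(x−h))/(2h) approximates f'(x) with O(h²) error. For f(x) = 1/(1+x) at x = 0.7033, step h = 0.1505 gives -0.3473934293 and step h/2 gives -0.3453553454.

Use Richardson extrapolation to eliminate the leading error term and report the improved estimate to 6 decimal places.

r = 2: numerator weight 4, denominator 3.
4*(-0.3453553454) − (-0.3473934293) = -1.0340279523
(-1.0340279523) ÷ 3 = -0.3446759841

-0.344676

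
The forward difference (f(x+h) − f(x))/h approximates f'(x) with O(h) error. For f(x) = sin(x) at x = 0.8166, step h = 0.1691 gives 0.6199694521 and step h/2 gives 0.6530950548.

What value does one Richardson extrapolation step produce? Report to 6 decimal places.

The method has order 1: 2^1 = 2.
2×0.6530950548 = 1.3061901096; 1.3061901096 − 0.6199694521 = 0.6862206575
Divide by 2^1 − 1 = 1.
R = 0.6862206575/1 = 0.6862206575
Shift from A(h/2): +0.0331256027.

0.686221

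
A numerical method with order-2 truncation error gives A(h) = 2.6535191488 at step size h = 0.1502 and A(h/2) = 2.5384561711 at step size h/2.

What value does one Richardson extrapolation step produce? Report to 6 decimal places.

The method has order 2: 2^2 = 4.
4 × 2.5384561711 = 10.1538246844; subtract 2.6535191488 → 7.5003055356
Denominator 4 − 1 = 3.
(4 × 2.5384561711 − 2.6535191488)/(4 − 1) = 2.5001018452
Gap between inputs: 1.151e-01; correction applied: −0.0383543259.

2.500102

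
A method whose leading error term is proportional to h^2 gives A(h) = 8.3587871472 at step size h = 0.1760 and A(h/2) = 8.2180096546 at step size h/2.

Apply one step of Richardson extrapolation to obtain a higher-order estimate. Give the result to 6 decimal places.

Order 2 gives 2^r = 4 and 2^r − 1 = 3.
4*8.2180096546 = 32.8720386184; subtract 8.3587871472 → 24.5132514712
R = 24.5132514712/3 = 8.1710838237

8.171084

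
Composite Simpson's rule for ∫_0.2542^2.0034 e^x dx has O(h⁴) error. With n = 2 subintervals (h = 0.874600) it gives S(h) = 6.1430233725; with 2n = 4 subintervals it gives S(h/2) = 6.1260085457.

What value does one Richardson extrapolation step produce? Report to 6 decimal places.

6.124874

Leading term ∝ h^4; use weight 16 = 2^4.
16×6.1260085457 − 6.1430233725 = 91.8731133587
Denominator 16 − 1 = 15.
Extrapolated: 91.8731133587 / 15 = 6.1248742239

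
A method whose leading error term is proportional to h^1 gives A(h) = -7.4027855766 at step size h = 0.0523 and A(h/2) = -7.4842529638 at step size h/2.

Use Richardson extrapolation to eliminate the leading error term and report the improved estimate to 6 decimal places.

-7.565720

The method has order 1: 2^1 = 2.
2·(-7.4842529638) = -14.9685059276; (-14.9685059276) − (-7.4027855766) = -7.5657203510
Divide by 2^1 − 1 = 1.
(-7.5657203510) ÷ 1 = -7.5657203510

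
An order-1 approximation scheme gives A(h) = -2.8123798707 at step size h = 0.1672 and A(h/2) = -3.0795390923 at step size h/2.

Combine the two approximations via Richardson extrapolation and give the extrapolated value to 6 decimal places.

-3.346698

Method order is 1; weight 2^1 = 2.
Numerator 2 × A(h/2) − A(h) = 2 × (-3.0795390923) − (-2.8123798707) = -3.3466983139
Denominator 2 − 1 = 1.
Extrapolated: (-3.3466983139) / 1 = -3.3466983139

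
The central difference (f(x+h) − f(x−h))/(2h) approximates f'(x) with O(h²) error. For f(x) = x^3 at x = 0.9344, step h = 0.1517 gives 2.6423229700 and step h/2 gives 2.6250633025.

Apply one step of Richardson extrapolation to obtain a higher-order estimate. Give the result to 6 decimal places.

2.619310

Method order is 2; weight 2^2 = 4.
Top: 4(2.6250633025) − (2.6423229700) = 7.8579302400
Divide by 2^2 − 1 = 3.
R = 7.8579302400/3 = 2.6193100800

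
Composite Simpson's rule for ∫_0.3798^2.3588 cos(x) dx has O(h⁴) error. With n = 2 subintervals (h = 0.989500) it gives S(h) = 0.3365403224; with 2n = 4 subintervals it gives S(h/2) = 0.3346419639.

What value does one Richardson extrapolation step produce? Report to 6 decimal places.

0.334515

With r = 4 the leading error scales as h^4, so the weight is 2^4 = 16.
16×0.3346419639 − 0.3365403224 = 5.0177311000
Denominator 16 − 1 = 15.
Result: 0.3345154067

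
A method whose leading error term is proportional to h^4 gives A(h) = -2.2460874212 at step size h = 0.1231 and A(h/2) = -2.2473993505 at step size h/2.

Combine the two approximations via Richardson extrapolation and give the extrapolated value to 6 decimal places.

Error is O(h^4); halving h shrinks it by 2^4 = 16.
Weighted: (-35.9583896080) − (-2.2460874212) = -33.7123021868
Divide by 2^4 − 1 = 15.
(16 × (-2.2473993505) − (-2.2460874212))/(16 − 1) = -2.2474868125
Shift from A(h/2): −0.0000874620.

-2.247487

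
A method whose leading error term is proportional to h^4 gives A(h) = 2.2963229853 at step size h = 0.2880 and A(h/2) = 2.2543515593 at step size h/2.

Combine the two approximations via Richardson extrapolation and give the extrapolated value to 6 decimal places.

2.251553

With r = 4 the leading error scales as h^4, so the weight is 2^4 = 16.
16×2.2543515593 − 2.2963229853 = 33.7733019635
Denominator 16 − 1 = 15.
Extrapolated: 33.7733019635 / 15 = 2.2515534642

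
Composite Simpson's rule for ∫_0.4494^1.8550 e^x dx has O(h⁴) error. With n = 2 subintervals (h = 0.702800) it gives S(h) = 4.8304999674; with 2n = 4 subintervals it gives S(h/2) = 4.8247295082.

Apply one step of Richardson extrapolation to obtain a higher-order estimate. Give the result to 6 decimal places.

The method has order 4: 2^4 = 16.
16·4.8247295082 = 77.1956721312; subtract 4.8304999674 → 72.3651721638
72.3651721638 ÷ 15 = 4.8243448109
Shift from A(h/2): −0.0003846973.

4.824345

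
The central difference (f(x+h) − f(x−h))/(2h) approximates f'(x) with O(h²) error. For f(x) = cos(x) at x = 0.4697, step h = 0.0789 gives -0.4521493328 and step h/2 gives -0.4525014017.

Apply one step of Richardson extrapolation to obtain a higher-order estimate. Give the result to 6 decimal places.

-0.452619

With r = 2 the leading error scales as h^2, so the weight is 2^2 = 4.
Top: 4(-0.4525014017) − (-0.4521493328) = -1.3578562740
R = (-1.3578562740)/3 = -0.4526187580
Shift from A(h/2): −0.0001173563.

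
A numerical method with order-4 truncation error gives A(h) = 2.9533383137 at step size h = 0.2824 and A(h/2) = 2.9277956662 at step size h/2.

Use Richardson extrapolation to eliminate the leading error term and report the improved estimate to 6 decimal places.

With r = 4 the leading error scales as h^4, so the weight is 2^4 = 16.
Weighted: 46.8447306592 − 2.9533383137 = 43.8913923455
Extrapolated: 43.8913923455 / 15 = 2.9260928230
Correction |R − A(h/2)| = 1.703e-03; gap |A(h/2) − A(h)| = 2.554e-02.

2.926093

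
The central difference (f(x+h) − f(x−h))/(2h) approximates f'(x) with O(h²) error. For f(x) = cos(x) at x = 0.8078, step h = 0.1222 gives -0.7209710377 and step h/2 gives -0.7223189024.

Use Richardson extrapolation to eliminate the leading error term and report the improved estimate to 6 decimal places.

-0.722768

r = 2, so 2^r = 4.
Top: 4(-0.7223189024) − (-0.7209710377) = -2.1683045719
Denominator 4 − 1 = 3.
Result: -0.7227681906
Shift from A(h/2): −0.0004492882.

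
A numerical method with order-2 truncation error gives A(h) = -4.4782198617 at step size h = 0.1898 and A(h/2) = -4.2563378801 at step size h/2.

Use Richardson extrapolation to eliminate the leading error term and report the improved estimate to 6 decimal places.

r = 2: numerator weight 4, denominator 3.
2^2·A(h/2) = -17.0253515204; minus A(h) gives -12.5471316587.
(4·(-4.2563378801) − (-4.4782198617))/(4 − 1) = -4.1823772196

-4.182377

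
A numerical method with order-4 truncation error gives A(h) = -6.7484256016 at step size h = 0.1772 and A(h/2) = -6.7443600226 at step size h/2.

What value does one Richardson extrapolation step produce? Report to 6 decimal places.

r = 4, so 2^r = 16.
Numerator 16 × A(h/2) − A(h) = 16 × (-6.7443600226) − (-6.7484256016) = -101.1613347600
(-101.1613347600) ÷ 15 = -6.7440889840
Correction |R − A(h/2)| = 2.710e-04; gap |A(h/2) − A(h)| = 4.066e-03.

-6.744089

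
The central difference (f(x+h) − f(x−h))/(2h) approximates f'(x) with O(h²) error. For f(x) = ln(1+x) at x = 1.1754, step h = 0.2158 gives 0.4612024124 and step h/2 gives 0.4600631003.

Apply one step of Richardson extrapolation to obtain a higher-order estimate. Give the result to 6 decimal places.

r = 2, so 2^r = 4.
Weighted: 1.8402524012 − 0.4612024124 = 1.3790499888
Denominator 4 − 1 = 3.
Result: 0.4596833296

0.459683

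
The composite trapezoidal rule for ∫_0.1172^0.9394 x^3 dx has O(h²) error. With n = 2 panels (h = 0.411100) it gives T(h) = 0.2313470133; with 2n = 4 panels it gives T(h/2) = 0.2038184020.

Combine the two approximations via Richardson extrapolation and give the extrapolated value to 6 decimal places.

0.194642

Order 2 gives 2^r = 4 and 2^r − 1 = 3.
Numerator 4*A(h/2) − A(h) = 4*0.2038184020 − 0.2313470133 = 0.5839265947
Extrapolated: 0.5839265947 / 3 = 0.1946421982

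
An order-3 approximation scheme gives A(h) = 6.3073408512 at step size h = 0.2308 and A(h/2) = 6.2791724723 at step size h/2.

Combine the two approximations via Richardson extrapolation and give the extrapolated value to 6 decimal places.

6.275148

Error is O(h^3); halving h shrinks it by 2^3 = 8.
Weighted: 50.2333797784 − 6.3073408512 = 43.9260389272
43.9260389272 ÷ 7 = 6.2751484182
Shift from A(h/2): −0.0040240541.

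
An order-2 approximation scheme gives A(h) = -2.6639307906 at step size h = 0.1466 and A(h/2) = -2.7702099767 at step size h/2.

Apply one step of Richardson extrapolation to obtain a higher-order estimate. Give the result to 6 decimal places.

-2.805636

With r = 2 the leading error scales as h^2, so the weight is 2^2 = 4.
Weighted: (-11.0808399068) − (-2.6639307906) = -8.4169091162
Divide by 2^2 − 1 = 3.
(-8.4169091162) ÷ 3 = -2.8056363721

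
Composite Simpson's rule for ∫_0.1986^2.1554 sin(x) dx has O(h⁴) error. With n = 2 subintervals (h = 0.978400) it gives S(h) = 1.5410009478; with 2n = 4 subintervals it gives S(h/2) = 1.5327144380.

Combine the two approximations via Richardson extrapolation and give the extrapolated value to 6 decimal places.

1.532162

r = 4, so 2^r = 16.
2^4×A(h/2) = 24.5234310080; minus A(h) gives 22.9824300602.
Extrapolated: 22.9824300602 / 15 = 1.5321620040
Correction |R − A(h/2)| = 5.524e-04; gap |A(h/2) − A(h)| = 8.287e-03.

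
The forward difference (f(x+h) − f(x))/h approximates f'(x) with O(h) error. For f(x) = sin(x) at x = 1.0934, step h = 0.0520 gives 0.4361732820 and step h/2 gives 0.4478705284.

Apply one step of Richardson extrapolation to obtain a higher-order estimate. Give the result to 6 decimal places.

0.459568

Method order is 1; weight 2^1 = 2.
A(h/2) − A(h) = 0.4478705284 − 0.4361732820 = 0.0116972464
Correction (A(h/2) − A(h))/(2 − 1) = 0.0116972464/1 = 0.0116972464
R = A(h/2) + (A(h/2) − A(h))/1 = 0.4478705284 + 0.0116972464 = 0.4595677748
Gap between inputs: 1.170e-02; correction applied: +0.0116972464.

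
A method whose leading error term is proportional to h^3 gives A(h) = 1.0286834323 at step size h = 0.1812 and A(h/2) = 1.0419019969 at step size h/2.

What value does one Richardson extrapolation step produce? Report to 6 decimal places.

1.043790

Order 3 gives 2^r = 8 and 2^r − 1 = 7.
Numerator 8 × A(h/2) − A(h) = 8 × 1.0419019969 − 1.0286834323 = 7.3065325429
7.3065325429 ÷ 7 = 1.0437903633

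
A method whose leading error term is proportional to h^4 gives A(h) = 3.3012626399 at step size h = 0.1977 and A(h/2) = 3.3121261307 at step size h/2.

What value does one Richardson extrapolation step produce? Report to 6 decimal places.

3.312850

r = 4: numerator weight 16, denominator 15.
Weighted: 52.9940180912 − 3.3012626399 = 49.6927554513
Divide by 2^4 − 1 = 15.
(16·3.3121261307 − 3.3012626399)/(16 − 1) = 3.3128503634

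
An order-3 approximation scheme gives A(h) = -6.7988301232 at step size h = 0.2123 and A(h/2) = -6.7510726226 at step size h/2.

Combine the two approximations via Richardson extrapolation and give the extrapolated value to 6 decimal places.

-6.744250

Method order is 3; weight 2^3 = 8.
8·(-6.7510726226) = -54.0085809808; subtract (-6.7988301232) → -47.2097508576
Extrapolated: (-47.2097508576) / 7 = -6.7442501225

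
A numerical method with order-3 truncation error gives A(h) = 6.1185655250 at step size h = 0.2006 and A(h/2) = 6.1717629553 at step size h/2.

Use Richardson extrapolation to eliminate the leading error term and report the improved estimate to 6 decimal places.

6.179363

Order 3 gives 2^r = 8 and 2^r − 1 = 7.
Difference of the inputs: 6.1717629553 − 6.1185655250 = 0.0531974303
Divide by 2^3 − 1 = 7: 0.0531974303/7 = 0.0075996329
R = 6.1717629553 + 0.0075996329 = 6.1793625882
Gap between inputs: 5.320e-02; correction applied: +0.0075996329.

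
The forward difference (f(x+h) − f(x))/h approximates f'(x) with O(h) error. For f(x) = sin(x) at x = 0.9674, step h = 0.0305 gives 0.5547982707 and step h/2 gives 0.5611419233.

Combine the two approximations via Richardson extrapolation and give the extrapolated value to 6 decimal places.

0.567486

Method order is 1; weight 2^1 = 2.
2*0.5611419233 = 1.1222838466; 1.1222838466 − 0.5547982707 = 0.5674855759
R = 0.5674855759/1 = 0.5674855759
Shift from A(h/2): +0.0063436526.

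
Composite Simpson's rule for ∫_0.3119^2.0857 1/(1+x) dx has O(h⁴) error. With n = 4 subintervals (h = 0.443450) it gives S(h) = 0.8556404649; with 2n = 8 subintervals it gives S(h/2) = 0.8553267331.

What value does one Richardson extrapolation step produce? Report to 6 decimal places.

0.855306

With r = 4 the leading error scales as h^4, so the weight is 2^4 = 16.
Numerator 16*A(h/2) − A(h) = 16*0.8553267331 − 0.8556404649 = 12.8295872647
Denominator 16 − 1 = 15.
Extrapolated: 12.8295872647 / 15 = 0.8553058176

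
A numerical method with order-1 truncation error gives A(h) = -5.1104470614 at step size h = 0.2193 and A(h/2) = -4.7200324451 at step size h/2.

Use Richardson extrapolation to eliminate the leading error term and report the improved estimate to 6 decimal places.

r = 1, so 2^r = 2.
Top: 2(-4.7200324451) − (-5.1104470614) = -4.3296178288
(2·(-4.7200324451) − (-5.1104470614))/(2 − 1) = -4.3296178288
Gap between inputs: 3.904e-01; correction applied: +0.3904146163.

-4.329618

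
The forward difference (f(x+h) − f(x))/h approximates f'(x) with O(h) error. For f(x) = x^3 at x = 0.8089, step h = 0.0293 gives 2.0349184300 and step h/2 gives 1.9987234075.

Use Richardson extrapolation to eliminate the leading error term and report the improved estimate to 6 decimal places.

1.962528

The method has order 1: 2^1 = 2.
Weighted: 3.9974468150 − 2.0349184300 = 1.9625283850
Denominator 2 − 1 = 1.
1.9625283850 ÷ 1 = 1.9625283850
Shift from A(h/2): −0.0361950225.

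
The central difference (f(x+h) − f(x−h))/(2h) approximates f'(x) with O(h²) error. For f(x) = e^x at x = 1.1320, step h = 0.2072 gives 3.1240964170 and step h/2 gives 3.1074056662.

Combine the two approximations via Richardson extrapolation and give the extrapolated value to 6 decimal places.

With r = 2 the leading error scales as h^2, so the weight is 2^2 = 4.
4*3.1074056662 = 12.4296226648; subtract 3.1240964170 → 9.3055262478
(4*3.1074056662 − 3.1240964170)/(4 − 1) = 3.1018420826

3.101842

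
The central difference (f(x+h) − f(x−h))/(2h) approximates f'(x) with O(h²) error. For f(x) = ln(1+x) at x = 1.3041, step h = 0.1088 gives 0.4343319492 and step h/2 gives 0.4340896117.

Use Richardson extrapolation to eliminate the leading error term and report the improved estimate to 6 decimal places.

Method order is 2; weight 2^2 = 4.
Weighted: 1.7363584468 − 0.4343319492 = 1.3020264976
Extrapolated: 1.3020264976 / 3 = 0.4340088325

0.434009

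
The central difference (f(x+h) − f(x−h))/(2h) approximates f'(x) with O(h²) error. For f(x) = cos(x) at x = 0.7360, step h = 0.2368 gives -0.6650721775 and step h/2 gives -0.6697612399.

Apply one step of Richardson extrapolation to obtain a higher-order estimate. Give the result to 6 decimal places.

-0.671324

Order 2 gives 2^r = 4 and 2^r − 1 = 3.
Weighted: (-2.6790449596) − (-0.6650721775) = -2.0139727821
Extrapolated: (-2.0139727821) / 3 = -0.6713242607
Shift from A(h/2): −0.0015630208.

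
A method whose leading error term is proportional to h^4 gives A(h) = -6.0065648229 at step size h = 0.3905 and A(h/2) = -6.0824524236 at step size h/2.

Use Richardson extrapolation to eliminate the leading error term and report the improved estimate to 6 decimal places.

Error is O(h^4); halving h shrinks it by 2^4 = 16.
Difference of the inputs: -6.0824524236 − (-6.0065648229) = -0.0758876007
Correction (A(h/2) − A(h))/(16 − 1) = (-0.0758876007)/15 = -0.0050591734
R = A(h/2) + (A(h/2) − A(h))/15 = -6.0824524236 − 0.0050591734 = -6.0875115970

-6.087512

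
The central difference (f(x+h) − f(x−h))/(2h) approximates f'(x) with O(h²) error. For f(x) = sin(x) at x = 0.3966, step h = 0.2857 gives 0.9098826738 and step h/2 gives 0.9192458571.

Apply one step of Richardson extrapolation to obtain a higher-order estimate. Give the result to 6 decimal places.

The method has order 2: 2^2 = 4.
4×0.9192458571 = 3.6769834284; subtract 0.9098826738 → 2.7671007546
Denominator 4 − 1 = 3.
2.7671007546 ÷ 3 = 0.9223669182
Shift from A(h/2): +0.0031210611.

0.922367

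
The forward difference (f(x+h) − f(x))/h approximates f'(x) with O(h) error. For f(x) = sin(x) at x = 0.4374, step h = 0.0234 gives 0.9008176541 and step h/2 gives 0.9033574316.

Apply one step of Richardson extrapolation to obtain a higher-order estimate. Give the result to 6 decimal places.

r = 1, so 2^r = 2.
2^1×A(h/2) = 1.8067148632; minus A(h) gives 0.9058972091.
Divide by 2^1 − 1 = 1.
Result: 0.9058972091

0.905897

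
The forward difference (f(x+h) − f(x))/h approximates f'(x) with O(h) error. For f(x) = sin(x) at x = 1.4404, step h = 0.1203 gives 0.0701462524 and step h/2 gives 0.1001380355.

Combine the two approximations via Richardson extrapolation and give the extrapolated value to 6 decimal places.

0.130130

r = 1, so 2^r = 2.
Top: 2(0.1001380355) − (0.0701462524) = 0.1301298186
Denominator 2 − 1 = 1.
R = 0.1301298186/1 = 0.1301298186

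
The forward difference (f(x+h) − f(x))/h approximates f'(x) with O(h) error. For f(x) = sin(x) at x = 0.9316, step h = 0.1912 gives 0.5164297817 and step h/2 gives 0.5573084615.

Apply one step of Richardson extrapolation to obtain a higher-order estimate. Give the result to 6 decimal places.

Leading term ∝ h^1; use weight 2 = 2^1.
2^1*A(h/2) = 1.1146169230; minus A(h) gives 0.5981871413.
(2*0.5573084615 − 0.5164297817)/(2 − 1) = 0.5981871413

0.598187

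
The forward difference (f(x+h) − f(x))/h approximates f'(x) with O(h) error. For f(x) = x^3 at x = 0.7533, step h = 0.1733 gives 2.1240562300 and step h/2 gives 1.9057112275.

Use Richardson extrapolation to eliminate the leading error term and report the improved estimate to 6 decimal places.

With r = 1 the leading error scales as h^1, so the weight is 2^1 = 2.
Numerator 2·A(h/2) − A(h) = 2·1.9057112275 − 2.1240562300 = 1.6873662250
(2·1.9057112275 − 2.1240562300)/(2 − 1) = 1.6873662250
Gap between inputs: 2.183e-01; correction applied: −0.2183450025.

1.687366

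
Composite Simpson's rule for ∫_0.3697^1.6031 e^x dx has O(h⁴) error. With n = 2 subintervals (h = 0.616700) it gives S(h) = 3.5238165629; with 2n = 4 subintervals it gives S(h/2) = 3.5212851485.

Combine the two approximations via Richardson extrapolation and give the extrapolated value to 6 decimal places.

3.521116

With r = 4 the leading error scales as h^4, so the weight is 2^4 = 16.
2^4*A(h/2) = 56.3405623760; minus A(h) gives 52.8167458131.
Denominator 16 − 1 = 15.
So the Richardson estimate is 3.5211163875.
Gap between inputs: 2.531e-03; correction applied: −0.0001687610.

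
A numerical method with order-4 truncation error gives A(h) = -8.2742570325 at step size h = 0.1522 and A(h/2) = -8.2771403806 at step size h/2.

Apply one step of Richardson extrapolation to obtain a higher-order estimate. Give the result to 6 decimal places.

Error is O(h^4); halving h shrinks it by 2^4 = 16.
16×(-8.2771403806) = -132.4342460896; subtract (-8.2742570325) → -124.1599890571
(-124.1599890571) ÷ 15 = -8.2773326038

-8.277333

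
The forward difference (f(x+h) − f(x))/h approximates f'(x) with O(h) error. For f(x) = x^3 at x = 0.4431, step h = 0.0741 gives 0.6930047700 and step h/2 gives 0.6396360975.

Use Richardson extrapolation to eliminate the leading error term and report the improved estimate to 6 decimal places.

Method order is 1; weight 2^1 = 2.
2×0.6396360975 − 0.6930047700 = 0.5862674250
Extrapolated: 0.5862674250 / 1 = 0.5862674250
Shift from A(h/2): −0.0533686725.

0.586267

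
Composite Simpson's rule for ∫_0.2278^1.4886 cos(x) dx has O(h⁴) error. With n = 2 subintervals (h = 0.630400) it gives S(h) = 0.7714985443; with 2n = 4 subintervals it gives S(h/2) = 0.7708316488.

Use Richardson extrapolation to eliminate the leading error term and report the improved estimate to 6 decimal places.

0.770787

Method order is 4; weight 2^4 = 16.
2^4×A(h/2) = 12.3333063808; minus A(h) gives 11.5618078365.
11.5618078365 ÷ 15 = 0.7707871891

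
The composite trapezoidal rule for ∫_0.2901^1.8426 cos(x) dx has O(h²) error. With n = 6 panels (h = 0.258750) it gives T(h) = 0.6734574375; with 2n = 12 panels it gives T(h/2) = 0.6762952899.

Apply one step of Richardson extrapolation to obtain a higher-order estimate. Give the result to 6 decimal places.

The method has order 2: 2^2 = 4.
Difference of the inputs: 0.6762952899 − 0.6734574375 = 0.0028378524
Divide by 2^2 − 1 = 3: 0.0028378524/3 = 0.0009459508
R = A(h/2) + (A(h/2) − A(h))/3 = 0.6762952899 + 0.0009459508 = 0.6772412407

0.677241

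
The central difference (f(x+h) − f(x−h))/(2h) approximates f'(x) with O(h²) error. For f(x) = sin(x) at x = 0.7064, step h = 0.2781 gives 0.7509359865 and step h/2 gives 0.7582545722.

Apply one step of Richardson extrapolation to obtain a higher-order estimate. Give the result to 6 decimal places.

0.760694

Order 2 gives 2^r = 4 and 2^r − 1 = 3.
4·0.7582545722 − 0.7509359865 = 2.2820823023
Denominator 4 − 1 = 3.
R = 2.2820823023/3 = 0.7606941008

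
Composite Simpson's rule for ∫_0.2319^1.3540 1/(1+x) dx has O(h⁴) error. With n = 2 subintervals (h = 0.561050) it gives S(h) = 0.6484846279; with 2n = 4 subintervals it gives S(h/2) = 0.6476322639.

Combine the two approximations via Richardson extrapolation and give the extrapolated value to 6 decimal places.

r = 4: numerator weight 16, denominator 15.
Difference of the inputs: 0.6476322639 − 0.6484846279 = -0.0008523640
Correction (A(h/2) − A(h))/(16 − 1) = (-0.0008523640)/15 = -0.0000568243
R = A(h/2) + (A(h/2) − A(h))/15 = 0.6476322639 − 0.0000568243 = 0.6475754396

0.647575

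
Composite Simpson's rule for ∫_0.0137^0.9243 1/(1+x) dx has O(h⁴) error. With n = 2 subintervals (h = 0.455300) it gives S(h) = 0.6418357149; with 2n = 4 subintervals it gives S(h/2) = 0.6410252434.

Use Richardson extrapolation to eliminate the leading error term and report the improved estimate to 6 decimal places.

Leading term ∝ h^4; use weight 16 = 2^4.
2^4*A(h/2) = 10.2564038944; minus A(h) gives 9.6145681795.
R = 9.6145681795/15 = 0.6409712120
Correction |R − A(h/2)| = 5.403e-05; gap |A(h/2) − A(h)| = 8.105e-04.

0.640971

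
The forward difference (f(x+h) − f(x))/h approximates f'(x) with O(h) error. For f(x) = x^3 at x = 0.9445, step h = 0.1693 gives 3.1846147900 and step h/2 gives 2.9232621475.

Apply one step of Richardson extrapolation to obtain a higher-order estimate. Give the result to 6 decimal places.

With r = 1 the leading error scales as h^1, so the weight is 2^1 = 2.
A(h/2) − A(h) = 2.9232621475 − 3.1846147900 = -0.2613526425
Divide by 2^1 − 1 = 1: (-0.2613526425)/1 = -0.2613526425
R = 2.9232621475 − 0.2613526425 = 2.6619095050

2.661910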